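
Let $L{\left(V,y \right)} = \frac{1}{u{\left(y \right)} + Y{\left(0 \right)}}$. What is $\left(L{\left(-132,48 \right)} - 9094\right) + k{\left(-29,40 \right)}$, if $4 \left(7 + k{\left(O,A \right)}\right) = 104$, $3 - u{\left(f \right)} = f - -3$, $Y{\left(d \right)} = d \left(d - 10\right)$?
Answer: $- \frac{435601}{48} \approx -9075.0$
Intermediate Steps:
$Y{\left(d \right)} = d \left(-10 + d\right)$
$u{\left(f \right)} = - f$ ($u{\left(f \right)} = 3 - \left(f - -3\right) = 3 - \left(f + 3\right) = 3 - \left(3 + f\right) = - f$)
$k{\left(O,A \right)} = 19$ ($k{\left(O,A \right)} = -7 + \frac{1}{4} \cdot 104 = -7 + 26 = 19$)
$L{\left(V,y \right)} = - \frac{1}{y}$ ($L{\left(V,y \right)} = \frac{1}{- y + 0 \left(-10 + 0\right)} = \frac{1}{- y + 0 \left(-10\right)} = \frac{1}{- y + 0} = \frac{1}{\left(-1\right) y} = - \frac{1}{y}$)
$\left(L{\left(-132,48 \right)} - 9094\right) + k{\left(-29,40 \right)} = \left(- \frac{1}{48} - 9094\right) + 19 = - \frac{436513}{48} + 19 = - \frac{435601}{48}$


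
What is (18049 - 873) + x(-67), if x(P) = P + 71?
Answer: 17180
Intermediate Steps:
x(P) = 71 + P
(18049 - 873) + x(-67) = (18049 - 873) + (71 - 67) = 17176 + 4 = 17180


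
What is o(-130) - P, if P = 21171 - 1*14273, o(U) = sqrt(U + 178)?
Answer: -6898 + 4*sqrt(3) ≈ -6891.1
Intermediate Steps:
o(U) = sqrt(178 + U)
P = 6898 (P = 21171 - 14273 = 6898)
o(-130) - P = sqrt(178 - 130) - 1*6898 = sqrt(48) - 6898 = 4*sqrt(3) - 6898 = -6898 + 4*sqrt(3)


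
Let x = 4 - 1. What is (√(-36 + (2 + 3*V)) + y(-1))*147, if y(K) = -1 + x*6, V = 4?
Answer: 2499 + 147*I*√22 ≈ 2499.0 + 689.49*I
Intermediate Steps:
x = 3
y(K) = 17 (y(K) = -1 + 3*6 = -1 + 18 = 17)
(√(-36 + (2 + 3*V)) + y(-1))*147 = (√(-36 + (2 + 3*4)) + 17)*147 = (√(-36 + (2 + 12)) + 17)*147 = (√(-36 + 14) + 17)*147 = (√(-22) + 17)*147 = (I*√22 + 17)*147 = (17 + I*√22)*147 = 2499 + 147*I*√22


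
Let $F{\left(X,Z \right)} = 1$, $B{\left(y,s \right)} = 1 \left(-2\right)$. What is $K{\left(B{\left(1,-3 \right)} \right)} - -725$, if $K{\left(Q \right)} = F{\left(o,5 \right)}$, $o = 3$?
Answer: $726$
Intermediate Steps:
$B{\left(y,s \right)} = -2$
$K{\left(Q \right)} = 1$
$K{\left(B{\left(1,-3 \right)} \right)} - -725 = 1 - -725 = 1 + 725 = 726$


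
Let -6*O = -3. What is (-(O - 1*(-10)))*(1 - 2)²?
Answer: -21/2 ≈ -10.500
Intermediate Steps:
O = ½ (O = -⅙*(-3) = ½ ≈ 0.50000)
(-(O - 1*(-10)))*(1 - 2)² = (-(½ - 1*(-10)))*(1 - 2)² = -(½ + 10)*(-1)² = -1*21/2*1 = -21/2*1 = -21/2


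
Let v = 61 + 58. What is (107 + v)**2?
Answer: 51076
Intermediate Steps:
v = 119
(107 + v)**2 = (107 + 119)**2 = 226**2 = 51076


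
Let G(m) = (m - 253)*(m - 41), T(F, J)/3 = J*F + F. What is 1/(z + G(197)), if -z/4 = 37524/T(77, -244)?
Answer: -18711/163409264 ≈ -0.00011450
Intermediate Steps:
T(F, J) = 3*F + 3*F*J (T(F, J) = 3*(J*F + F) = 3*(F*J + F) = 3*(F + F*J) = 3*F + 3*F*J)
G(m) = (-253 + m)*(-41 + m)
z = 50032/18711 (z = -150096/(3*77*(1 - 244)) = -150096/(3*77*(-243)) = -150096/(-56133) = -150096*(-1)/56133 = -4*(-12508/18711) = 50032/18711 ≈ 2.6739)
1/(z + G(197)) = 1/(50032/18711 + (10373 + 197² - 294*197)) = 1/(50032/18711 + (10373 + 38809 - 57918)) = 1/(50032/18711 - 8736) = 1/(-163409264/18711) = -18711/163409264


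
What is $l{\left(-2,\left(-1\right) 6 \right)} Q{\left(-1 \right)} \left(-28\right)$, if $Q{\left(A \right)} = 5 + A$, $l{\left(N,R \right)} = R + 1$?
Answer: $560$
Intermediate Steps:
$l{\left(N,R \right)} = 1 + R$
$l{\left(-2,\left(-1\right) 6 \right)} Q{\left(-1 \right)} \left(-28\right) = \left(1 - 6\right) \left(5 - 1\right) \left(-28\right) = \left(1 - 6\right) 4 \left(-28\right) = \left(-5\right) 4 \left(-28\right) = \left(-20\right) \left(-28\right) = 560$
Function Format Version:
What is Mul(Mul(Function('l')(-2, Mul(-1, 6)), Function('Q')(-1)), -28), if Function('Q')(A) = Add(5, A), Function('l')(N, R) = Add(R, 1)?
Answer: 560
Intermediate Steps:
Function('l')(N, R) = Add(1, R)
Mul(Mul(Function('l')(-2, Mul(-1, 6)), Function('Q')(-1)), -28) = Mul(Mul(Add(1, Mul(-1, 6)), Add(5, -1)), -28) = Mul(Mul(Add(1, -6), 4), -28) = Mul(Mul(-5, 4), -28) = Mul(-20, -28) = 560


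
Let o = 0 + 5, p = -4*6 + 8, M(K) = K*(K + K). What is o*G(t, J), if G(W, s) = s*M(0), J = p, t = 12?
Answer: 0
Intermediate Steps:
M(K) = 2*K² (M(K) = K*(2*K) = 2*K²)
p = -16 (p = -24 + 8 = -16)
J = -16
G(W, s) = 0 (G(W, s) = s*(2*0²) = s*(2*0) = s*0 = 0)
o = 5
o*G(t, J) = 5*0 = 0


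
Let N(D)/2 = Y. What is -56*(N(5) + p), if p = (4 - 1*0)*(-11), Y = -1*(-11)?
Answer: 1232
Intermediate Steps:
Y = 11
N(D) = 22 (N(D) = 2*11 = 22)
p = -44 (p = (4 + 0)*(-11) = 4*(-11) = -44)
-56*(N(5) + p) = -56*(22 - 44) = -56*(-22) = 1232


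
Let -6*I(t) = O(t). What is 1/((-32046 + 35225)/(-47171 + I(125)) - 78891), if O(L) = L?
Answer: -25741/2030734965 ≈ -1.2676e-5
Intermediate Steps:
I(t) = -t/6
1/((-32046 + 35225)/(-47171 + I(125)) - 78891) = 1/((-32046 + 35225)/(-47171 - ⅙*125) - 78891) = 1/(3179/(-47171 - 125/6) - 78891) = 1/(3179/(-283151/6) - 78891) = 1/(3179*(-6/283151) - 78891) = 1/(-1734/25741 - 78891) = 1/(-2030734965/25741) = -25741/2030734965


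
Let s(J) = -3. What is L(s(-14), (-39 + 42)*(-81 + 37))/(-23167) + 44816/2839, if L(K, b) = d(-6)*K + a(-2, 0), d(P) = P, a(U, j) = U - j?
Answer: 1038206848/65771113 ≈ 15.785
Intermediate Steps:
L(K, b) = -2 - 6*K (L(K, b) = -6*K + (-2 - 1*0) = -6*K + (-2 + 0) = -6*K - 2 = -2 - 6*K)
L(s(-14), (-39 + 42)*(-81 + 37))/(-23167) + 44816/2839 = (-2 - 6*(-3))/(-23167) + 44816/2839 = (-2 + 18)*(-1/23167) + 44816*(1/2839) = 16*(-1/23167) + 44816/2839 = -16/23167 + 44816/2839 = 1038206848/65771113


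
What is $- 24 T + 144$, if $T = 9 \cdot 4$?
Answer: $-720$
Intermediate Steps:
$T = 36$
$- 24 T + 144 = \left(-24\right) 36 + 144 = -864 + 144 = -720$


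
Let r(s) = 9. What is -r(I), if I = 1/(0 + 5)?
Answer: -9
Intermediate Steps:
I = ⅕ (I = 1/5 = ⅕ ≈ 0.20000)
-r(I) = -1*9 = -9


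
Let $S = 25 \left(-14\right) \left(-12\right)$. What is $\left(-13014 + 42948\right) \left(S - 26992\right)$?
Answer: $-682255728$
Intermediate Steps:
$S = 4200$ ($S = \left(-350\right) \left(-12\right) = 4200$)
$\left(-13014 + 42948\right) \left(S - 26992\right) = \left(-13014 + 42948\right) \left(4200 - 26992\right) = 29934 \left(-22792\right) = -682255728$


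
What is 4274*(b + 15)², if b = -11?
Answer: 68384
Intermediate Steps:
4274*(b + 15)² = 4274*(-11 + 15)² = 4274*4² = 4274*16 = 68384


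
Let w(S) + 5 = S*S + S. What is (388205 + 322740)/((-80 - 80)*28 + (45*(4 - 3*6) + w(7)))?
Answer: -710945/5059 ≈ -140.53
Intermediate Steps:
w(S) = -5 + S + S² (w(S) = -5 + (S*S + S) = -5 + (S² + S) = -5 + (S + S²) = -5 + S + S²)
(388205 + 322740)/((-80 - 80)*28 + (45*(4 - 3*6) + w(7))) = (388205 + 322740)/((-80 - 80)*28 + (45*(4 - 3*6) + (-5 + 7 + 7²))) = 710945/(-160*28 + (45*(4 - 18) + (-5 + 7 + 49))) = 710945/(-4480 + (45*(-14) + 51)) = 710945/(-4480 + (-630 + 51)) = 710945/(-4480 - 579) = 710945/(-5059) = 710945*(-1/5059) = -710945/5059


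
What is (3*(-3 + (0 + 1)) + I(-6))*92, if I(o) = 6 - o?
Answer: 552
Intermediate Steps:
(3*(-3 + (0 + 1)) + I(-6))*92 = (3*(-3 + (0 + 1)) + (6 - 1*(-6)))*92 = (3*(-3 + 1) + (6 + 6))*92 = (3*(-2) + 12)*92 = (-6 + 12)*92 = 6*92 = 552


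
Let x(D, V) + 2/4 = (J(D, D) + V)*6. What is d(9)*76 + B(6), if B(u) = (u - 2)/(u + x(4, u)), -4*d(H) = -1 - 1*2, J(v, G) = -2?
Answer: 3371/59 ≈ 57.136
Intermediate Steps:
x(D, V) = -25/2 + 6*V (x(D, V) = -½ + (-2 + V)*6 = -½ + (-12 + 6*V) = -25/2 + 6*V)
d(H) = ¾ (d(H) = -(-1 - 1*2)/4 = -(-1 - 2)/4 = -¼*(-3) = ¾)
B(u) = (-2 + u)/(-25/2 + 7*u) (B(u) = (u - 2)/(u + (-25/2 + 6*u)) = (-2 + u)/(-25/2 + 7*u))
d(9)*76 + B(6) = (¾)*76 + 2*(-2 + 6)/(-25 + 14*6) = 57 + 2*4/(-25 + 84) = 57 + 2*4/59 = 57 + 2*(1/59)*4 = 57 + 8/59 = 3371/59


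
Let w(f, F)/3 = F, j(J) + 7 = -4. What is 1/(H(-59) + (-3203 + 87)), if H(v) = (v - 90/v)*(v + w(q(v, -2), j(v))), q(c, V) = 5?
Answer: 59/128128 ≈ 0.00046048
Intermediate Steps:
j(J) = -11 (j(J) = -7 - 4 = -11)
w(f, F) = 3*F
H(v) = (-33 + v)*(v - 90/v) (H(v) = (v - 90/v)*(v + 3*(-11)) = (v - 90/v)*(v - 33) = (v - 90/v)*(-33 + v) = (-33 + v)*(v - 90/v))
1/(H(-59) + (-3203 + 87)) = 1/((-90 + (-59)² - 33*(-59) + 2970/(-59)) + (-3203 + 87)) = 1/((-90 + 3481 + 1947 + 2970*(-1/59)) - 3116) = 1/((-90 + 3481 + 1947 - 2970/59) - 3116) = 1/(311972/59 - 3116) = 1/(128128/59) = 59/128128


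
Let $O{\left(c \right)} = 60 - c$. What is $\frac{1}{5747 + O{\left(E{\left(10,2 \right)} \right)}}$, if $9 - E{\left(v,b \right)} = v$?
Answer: $\frac{1}{5808} \approx 0.00017218$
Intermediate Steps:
$E{\left(v,b \right)} = 9 - v$
$\frac{1}{5747 + O{\left(E{\left(10,2 \right)} \right)}} = \frac{1}{5747 + \left(60 - \left(9 - 10\right)\right)} = \frac{1}{5747 + \left(60 - -1\right)} = \frac{1}{5747 + \left(60 + 1\right)} = \frac{1}{5747 + 61} = \frac{1}{5808}$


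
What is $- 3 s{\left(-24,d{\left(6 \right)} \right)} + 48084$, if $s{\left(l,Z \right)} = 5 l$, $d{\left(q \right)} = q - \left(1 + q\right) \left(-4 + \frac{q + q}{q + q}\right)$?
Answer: $48444$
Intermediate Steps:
$d{\left(q \right)} = 3 + 4 q$ ($d{\left(q \right)} = q - \left(1 + q\right) \left(-4 + \frac{2 q}{2 q}\right) = q - \left(1 + q\right) \left(-4 + 2 q \frac{1}{2 q}\right) = q - \left(1 + q\right) \left(-4 + 1\right) = q - \left(1 + q\right) \left(-3\right) = q - \left(-3 - 3 q\right) = q + \left(3 + 3 q\right) = 3 + 4 q$)
$- 3 s{\left(-24,d{\left(6 \right)} \right)} + 48084 = - 3 \cdot 5 \left(-24\right) + 48084 = \left(-3\right) \left(-120\right) + 48084 = 360 + 48084 = 48444$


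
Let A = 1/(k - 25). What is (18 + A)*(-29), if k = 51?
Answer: -13601/26 ≈ -523.12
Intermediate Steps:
A = 1/26 (A = 1/(51 - 25) = 1/26 ≈ 0.038462)
(18 + A)*(-29) = (18 + 1/26)*(-29) = (469/26)*(-29) = -13601/26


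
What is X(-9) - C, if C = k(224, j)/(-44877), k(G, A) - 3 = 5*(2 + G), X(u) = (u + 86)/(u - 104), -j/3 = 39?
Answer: -3327500/5071101 ≈ -0.65617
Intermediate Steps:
j = -117 (j = -3*39 = -117)
X(u) = (86 + u)/(-104 + u)
k(G, A) = 13 + 5*G (k(G, A) = 3 + 5*(2 + G) = 3 + (10 + 5*G) = 13 + 5*G)
C = -1133/44877 (C = (13 + 5*224)/(-44877) = (13 + 1120)*(-1/44877) = 1133*(-1/44877) = -1133/44877 ≈ -0.025247)
X(-9) - C = (86 - 9)/(-104 - 9) - 1*(-1133/44877) = 77/(-113) + 1133/44877 = -1/113*77 + 1133/44877 = -77/113 + 1133/44877 = -3327500/5071101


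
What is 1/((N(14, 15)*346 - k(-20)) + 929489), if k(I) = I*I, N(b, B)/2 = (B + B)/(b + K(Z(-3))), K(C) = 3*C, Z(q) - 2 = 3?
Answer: 29/26964341 ≈ 1.0755e-6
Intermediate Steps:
Z(q) = 5 (Z(q) = 2 + 3 = 5)
N(b, B) = 4*B/(15 + b) (N(b, B) = 2*((B + B)/(b + 3*5)) = 2*((2*B)/(b + 15)) = 2*((2*B)/(15 + b)) = 2*(2*B/(15 + b)) = 4*B/(15 + b))
k(I) = I²
1/((N(14, 15)*346 - k(-20)) + 929489) = 1/(((4*15/(15 + 14))*346 - 1*(-20)²) + 929489) = 1/(((4*15/29)*346 - 1*400) + 929489) = 1/(((4*15*(1/29))*346 - 400) + 929489) = 1/(((60/29)*346 - 400) + 929489) = 1/((20760/29 - 400) + 929489) = 1/(9160/29 + 929489) = 1/(26964341/29) = 29/26964341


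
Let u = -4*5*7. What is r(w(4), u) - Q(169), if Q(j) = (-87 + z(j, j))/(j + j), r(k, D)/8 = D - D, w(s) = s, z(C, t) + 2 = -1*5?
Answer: 47/169 ≈ 0.27811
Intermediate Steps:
z(C, t) = -7 (z(C, t) = -2 - 1*5 = -2 - 5 = -7)
u = -140 (u = -20*7 = -140)
r(k, D) = 0 (r(k, D) = 8*(D - D) = 8*0 = 0)
Q(j) = -47/j (Q(j) = (-87 - 7)/(j + j) = -94*1/(2*j) = -47/j)
r(w(4), u) - Q(169) = 0 - (-47)/169 = 0 - 1*(-47/169) = 0 + 47/169 = 47/169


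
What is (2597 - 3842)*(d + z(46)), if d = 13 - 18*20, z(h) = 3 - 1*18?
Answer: 450690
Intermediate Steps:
z(h) = -15 (z(h) = 3 - 18 = -15)
d = -347 (d = 13 - 360 = -347)
(2597 - 3842)*(d + z(46)) = (2597 - 3842)*(-347 - 15) = -1245*(-362) = 450690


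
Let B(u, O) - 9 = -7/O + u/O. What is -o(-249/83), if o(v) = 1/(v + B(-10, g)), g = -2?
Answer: -2/29 ≈ -0.068966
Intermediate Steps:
B(u, O) = 9 - 7/O + u/O (B(u, O) = 9 + (-7/O + u/O) = 9 - 7/O + u/O)
o(v) = 1/(35/2 + v) (o(v) = 1/(v + (-7 - 10 + 9*(-2))/(-2)) = 1/(v - (-7 - 10 - 18)/2) = 1/(v - 1/2*(-35)) = 1/(v + 35/2) = 1/(35/2 + v))
-o(-249/83) = -2/(35 + 2*(-249/83)) = -2/(35 + 2*(-249*1/83)) = -2/(35 + 2*(-3)) = -2/(35 - 6) = -2/29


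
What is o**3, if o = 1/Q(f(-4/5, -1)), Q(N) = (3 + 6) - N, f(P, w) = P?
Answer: 125/117649 ≈ 0.0010625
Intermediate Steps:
Q(N) = 9 - N
o = 5/49 (o = 1/(9 - (-4)/5) = 1/(9 - 1*(-4/5)) = 1/(9 + 4/5) = 1/(49/5) = 5/49 ≈ 0.10204)
o**3 = (5/49)**3 = 125/117649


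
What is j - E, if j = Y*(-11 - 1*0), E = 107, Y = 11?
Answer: -228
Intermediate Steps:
j = -121 (j = 11*(-11 - 1*0) = 11*(-11 + 0) = 11*(-11) = -121)
j - E = -121 - 1*107 = -121 - 107 = -228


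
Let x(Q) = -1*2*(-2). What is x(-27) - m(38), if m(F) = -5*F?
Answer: 194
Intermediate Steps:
x(Q) = 4 (x(Q) = -2*(-2) = 4)
x(-27) - m(38) = 4 - (-5)*38 = 4 - 1*(-190) = 4 + 190 = 194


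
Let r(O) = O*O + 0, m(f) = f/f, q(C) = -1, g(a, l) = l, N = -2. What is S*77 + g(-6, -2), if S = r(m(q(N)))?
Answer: 75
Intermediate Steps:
m(f) = 1
r(O) = O**2 (r(O) = O**2 + 0 = O**2)
S = 1 (S = 1**2 = 1)
S*77 + g(-6, -2) = 1*77 - 2 = 77 - 2 = 75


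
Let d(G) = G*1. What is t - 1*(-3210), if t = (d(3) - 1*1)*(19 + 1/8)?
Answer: 12993/4 ≈ 3248.3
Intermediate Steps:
d(G) = G
t = 153/4 (t = (3 - 1*1)*(19 + 1/8) = (3 - 1)*(19 + ⅛) = 2*(153/8) = 153/4 ≈ 38.250)
t - 1*(-3210) = 153/4 - 1*(-3210) = 153/4 + 3210 = 12993/4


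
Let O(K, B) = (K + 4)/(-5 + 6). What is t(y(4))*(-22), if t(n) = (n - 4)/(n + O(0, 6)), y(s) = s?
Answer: 0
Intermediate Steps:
O(K, B) = 4 + K (O(K, B) = (4 + K)/1 = (4 + K)*1 = 4 + K)
t(n) = (-4 + n)/(4 + n) (t(n) = (n - 4)/(n + (4 + 0)) = (-4 + n)/(n + 4) = (-4 + n)/(4 + n))
t(y(4))*(-22) = ((-4 + 4)/(4 + 4))*(-22) = (0/8)*(-22) = ((⅛)*0)*(-22) = 0*(-22) = 0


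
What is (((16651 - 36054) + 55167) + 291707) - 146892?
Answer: 180579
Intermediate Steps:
(((16651 - 36054) + 55167) + 291707) - 146892 = ((-19403 + 55167) + 291707) - 146892 = (35764 + 291707) - 146892 = 327471 - 146892 = 180579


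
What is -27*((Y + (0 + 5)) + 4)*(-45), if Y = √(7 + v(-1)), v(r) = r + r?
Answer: 10935 + 1215*√5 ≈ 13652.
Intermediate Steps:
v(r) = 2*r
Y = √5 (Y = √(7 + 2*(-1)) = √(7 - 2) = √5 ≈ 2.2361)
-27*((Y + (0 + 5)) + 4)*(-45) = -27*((√5 + (0 + 5)) + 4)*(-45) = -27*((√5 + 5) + 4)*(-45) = -27*((5 + √5) + 4)*(-45) = -27*(9 + √5)*(-45) = (-243 - 27*√5)*(-45) = 10935 + 1215*√5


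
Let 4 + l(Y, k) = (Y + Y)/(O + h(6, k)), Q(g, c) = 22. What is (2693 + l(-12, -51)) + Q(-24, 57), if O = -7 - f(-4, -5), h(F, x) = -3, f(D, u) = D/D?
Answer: 29845/11 ≈ 2713.2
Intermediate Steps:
f(D, u) = 1
O = -8 (O = -7 - 1*1 = -7 - 1 = -8)
l(Y, k) = -4 - 2*Y/11 (l(Y, k) = -4 + (Y + Y)/(-8 - 3) = -4 + (2*Y)/(-11) = -4 + (2*Y)*(-1/11) = -4 - 2*Y/11)
(2693 + l(-12, -51)) + Q(-24, 57) = (2693 + (-4 - 2/11*(-12))) + 22 = (2693 + (-4 + 24/11)) + 22 = (2693 - 20/11) + 22 = 29603/11 + 22 = 29845/11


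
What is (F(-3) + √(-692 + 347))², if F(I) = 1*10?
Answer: (10 + I*√345)² ≈ -245.0 + 371.48*I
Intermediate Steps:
F(I) = 10
(F(-3) + √(-692 + 347))² = (10 + √(-692 + 347))² = (10 + √(-345))² = (10 + I*√345)²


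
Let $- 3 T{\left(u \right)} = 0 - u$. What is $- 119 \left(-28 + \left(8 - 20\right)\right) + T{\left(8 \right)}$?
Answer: $\frac{14288}{3} \approx 4762.7$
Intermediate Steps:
$T{\left(u \right)} = \frac{u}{3}$ ($T{\left(u \right)} = - \frac{0 - u}{3} = - \frac{\left(-1\right) u}{3} = \frac{u}{3}$)
$- 119 \left(-28 + \left(8 - 20\right)\right) + T{\left(8 \right)} = - 119 \left(-28 + \left(8 - 20\right)\right) + \frac{1}{3} \cdot 8 = - 119 \left(-28 + \left(8 - 20\right)\right) + \frac{8}{3} = - 119 \left(-28 - 12\right) + \frac{8}{3} = \left(-119\right) \left(-40\right) + \frac{8}{3} = 4760 + \frac{8}{3} = \frac{14288}{3}$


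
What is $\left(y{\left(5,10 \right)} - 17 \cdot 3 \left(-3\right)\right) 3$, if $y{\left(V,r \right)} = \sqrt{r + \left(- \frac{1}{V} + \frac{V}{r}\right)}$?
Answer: $459 + \frac{3 \sqrt{1030}}{10} \approx 468.63$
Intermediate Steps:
$y{\left(V,r \right)} = \sqrt{r - \frac{1}{V} + \frac{V}{r}}$
$\left(y{\left(5,10 \right)} - 17 \cdot 3 \left(-3\right)\right) 3 = \left(\sqrt{10 - \frac{1}{5} + \frac{5}{10}} - 17 \cdot 3 \left(-3\right)\right) 3 = \left(\sqrt{10 - \frac{1}{5} + 5 \cdot \frac{1}{10}} - -153\right) 3 = \left(\sqrt{10 - \frac{1}{5} + \frac{1}{2}} + 153\right) 3 = \left(\sqrt{\frac{103}{10}} + 153\right) 3 = \left(\frac{\sqrt{1030}}{10} + 153\right) 3 = \left(153 + \frac{\sqrt{1030}}{10}\right) 3 = 459 + \frac{3 \sqrt{1030}}{10}$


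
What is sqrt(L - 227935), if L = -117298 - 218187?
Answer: 2*I*sqrt(140855) ≈ 750.61*I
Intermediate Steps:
L = -335485
sqrt(L - 227935) = sqrt(-335485 - 227935) = sqrt(-563420) = 2*I*sqrt(140855)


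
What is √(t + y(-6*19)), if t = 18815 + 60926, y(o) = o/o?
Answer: √79742 ≈ 282.39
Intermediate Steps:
y(o) = 1
t = 79741
√(t + y(-6*19)) = √(79741 + 1) = √79742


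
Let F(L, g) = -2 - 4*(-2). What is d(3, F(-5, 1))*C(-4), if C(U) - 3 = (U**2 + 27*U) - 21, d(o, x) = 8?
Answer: -880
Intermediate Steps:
F(L, g) = 6 (F(L, g) = -2 + 8 = 6)
C(U) = -18 + U**2 + 27*U (C(U) = 3 + ((U**2 + 27*U) - 21) = 3 + (-21 + U**2 + 27*U) = -18 + U**2 + 27*U)
d(3, F(-5, 1))*C(-4) = 8*(-18 + (-4)**2 + 27*(-4)) = 8*(-18 + 16 - 108) = 8*(-110) = -880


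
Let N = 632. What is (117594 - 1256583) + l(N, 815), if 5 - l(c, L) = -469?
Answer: -1138515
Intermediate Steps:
l(c, L) = 474 (l(c, L) = 5 - 1*(-469) = 5 + 469 = 474)
(117594 - 1256583) + l(N, 815) = (117594 - 1256583) + 474 = -1138989 + 474 = -1138515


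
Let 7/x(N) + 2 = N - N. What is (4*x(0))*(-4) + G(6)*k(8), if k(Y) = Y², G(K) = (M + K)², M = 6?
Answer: 9272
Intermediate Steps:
x(N) = -7/2 (x(N) = 7/(-2 + (N - N)) = 7/(-2 + 0) = 7/(-2) = 7*(-½) = -7/2)
G(K) = (6 + K)²
(4*x(0))*(-4) + G(6)*k(8) = (4*(-7/2))*(-4) + (6 + 6)²*8² = -14*(-4) + 12²*64 = 56 + 144*64 = 56 + 9216 = 9272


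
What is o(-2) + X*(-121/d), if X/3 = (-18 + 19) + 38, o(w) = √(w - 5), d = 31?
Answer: -14157/31 + I*√7 ≈ -456.68 + 2.6458*I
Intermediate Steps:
o(w) = √(-5 + w)
X = 117 (X = 3*((-18 + 19) + 38) = 3*(1 + 38) = 3*39 = 117)
o(-2) + X*(-121/d) = √(-5 - 2) + 117*(-121/31) = √(-7) + 117*(-121*1/31) = I*√7 + 117*(-121/31) = I*√7 - 14157/31 = -14157/31 + I*√7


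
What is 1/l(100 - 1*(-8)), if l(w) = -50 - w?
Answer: -1/158 ≈ -0.0063291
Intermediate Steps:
1/l(100 - 1*(-8)) = 1/(-50 - (100 - 1*(-8))) = 1/(-50 - (100 + 8)) = 1/(-50 - 1*108) = 1/(-50 - 108) = 1/(-158) = -1/158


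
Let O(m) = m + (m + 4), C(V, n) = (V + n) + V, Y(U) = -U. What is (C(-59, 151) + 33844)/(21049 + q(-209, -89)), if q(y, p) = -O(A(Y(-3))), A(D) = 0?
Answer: 33877/21045 ≈ 1.6097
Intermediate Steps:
C(V, n) = n + 2*V
O(m) = 4 + 2*m (O(m) = m + (4 + m) = 4 + 2*m)
q(y, p) = -4 (q(y, p) = -(4 + 2*0) = -(4 + 0) = -1*4 = -4)
(C(-59, 151) + 33844)/(21049 + q(-209, -89)) = ((151 + 2*(-59)) + 33844)/(21049 - 4) = ((151 - 118) + 33844)/21045 = (33 + 33844)*(1/21045) = 33877*(1/21045) = 33877/21045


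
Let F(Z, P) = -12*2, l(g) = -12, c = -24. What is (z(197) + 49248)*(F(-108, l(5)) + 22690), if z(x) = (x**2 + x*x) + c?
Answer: 2875000772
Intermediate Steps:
z(x) = -24 + 2*x**2 (z(x) = (x**2 + x*x) - 24 = (x**2 + x**2) - 24 = 2*x**2 - 24 = -24 + 2*x**2)
F(Z, P) = -24
(z(197) + 49248)*(F(-108, l(5)) + 22690) = ((-24 + 2*197**2) + 49248)*(-24 + 22690) = ((-24 + 2*38809) + 49248)*22666 = ((-24 + 77618) + 49248)*22666 = (77594 + 49248)*22666 = 126842*22666 = 2875000772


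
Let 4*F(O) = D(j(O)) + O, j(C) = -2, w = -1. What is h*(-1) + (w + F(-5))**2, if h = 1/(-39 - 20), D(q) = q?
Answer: 7155/944 ≈ 7.5795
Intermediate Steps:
F(O) = -1/2 + O/4 (F(O) = (-2 + O)/4 = -1/2 + O/4)
h = -1/59 (h = 1/(-59) = -1/59 ≈ -0.016949)
h*(-1) + (w + F(-5))**2 = -1/59*(-1) + (-1 + (-1/2 + (1/4)*(-5)))**2 = 1/59 + (-1 + (-1/2 - 5/4))**2 = 1/59 + (-1 - 7/4)**2 = 1/59 + (-11/4)**2 = 1/59 + 121/16 = 7155/944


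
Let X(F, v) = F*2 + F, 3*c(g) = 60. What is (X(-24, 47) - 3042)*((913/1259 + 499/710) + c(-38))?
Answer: -29823199947/446945 ≈ -66727.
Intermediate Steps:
c(g) = 20 (c(g) = (1/3)*60 = 20)
X(F, v) = 3*F (X(F, v) = 2*F + F = 3*F)
(X(-24, 47) - 3042)*((913/1259 + 499/710) + c(-38)) = (3*(-24) - 3042)*((913/1259 + 499/710) + 20) = (-72 - 3042)*((913*(1/1259) + 499*(1/710)) + 20) = -3114*((913/1259 + 499/710) + 20) = -3114*(1276471/893890 + 20) = -3114*19154271/893890 = -29823199947/446945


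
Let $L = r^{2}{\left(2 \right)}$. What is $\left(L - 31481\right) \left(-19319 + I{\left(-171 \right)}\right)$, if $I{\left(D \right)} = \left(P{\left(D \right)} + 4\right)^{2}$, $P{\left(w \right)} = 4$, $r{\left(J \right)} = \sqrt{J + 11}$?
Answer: $605916340$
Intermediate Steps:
$r{\left(J \right)} = \sqrt{11 + J}$
$L = 13$ ($L = \left(\sqrt{11 + 2}\right)^{2} = \left(\sqrt{13}\right)^{2} = 13$)
$I{\left(D \right)} = 64$ ($I{\left(D \right)} = \left(4 + 4\right)^{2} = 8^{2} = 64$)
$\left(L - 31481\right) \left(-19319 + I{\left(-171 \right)}\right) = \left(13 - 31481\right) \left(-19319 + 64\right) = \left(-31468\right) \left(-19255\right) = 605916340$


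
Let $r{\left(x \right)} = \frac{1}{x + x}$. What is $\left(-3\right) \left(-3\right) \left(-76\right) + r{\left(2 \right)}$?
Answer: $- \frac{2735}{4} \approx -683.75$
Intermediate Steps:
$r{\left(x \right)} = \frac{1}{2 x}$
$\left(-3\right) \left(-3\right) \left(-76\right) + r{\left(2 \right)} = \left(-3\right) \left(-3\right) \left(-76\right) + \frac{1}{2 \cdot 2} = 9 \left(-76\right) + \frac{1}{2} \cdot \frac{1}{2} = -684 + \frac{1}{4} = - \frac{2735}{4}$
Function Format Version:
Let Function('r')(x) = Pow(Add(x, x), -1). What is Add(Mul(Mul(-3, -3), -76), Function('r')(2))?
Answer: Rational(-2735, 4) ≈ -683.75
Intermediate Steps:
Function('r')(x) = Mul(Rational(1, 2), Pow(x, -1)) (Function('r')(x) = Pow(Mul(2, x), -1) = Mul(Rational(1, 2), Pow(x, -1)))
Add(Mul(Mul(-3, -3), -76), Function('r')(2)) = Add(Mul(Mul(-3, -3), -76), Mul(Rational(1, 2), Pow(2, -1))) = Add(Mul(9, -76), Mul(Rational(1, 2), Rational(1, 2))) = Add(-684, Rational(1, 4)) = Rational(-2735, 4)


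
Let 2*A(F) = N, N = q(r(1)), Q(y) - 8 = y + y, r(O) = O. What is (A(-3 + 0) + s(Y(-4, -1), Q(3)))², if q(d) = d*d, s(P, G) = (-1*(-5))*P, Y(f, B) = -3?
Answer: 841/4 ≈ 210.25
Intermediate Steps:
Q(y) = 8 + 2*y (Q(y) = 8 + (y + y) = 8 + 2*y)
s(P, G) = 5*P
q(d) = d²
N = 1 (N = 1² = 1)
A(F) = ½ (A(F) = (½)*1 = ½)
(A(-3 + 0) + s(Y(-4, -1), Q(3)))² = (½ + 5*(-3))² = (½ - 15)² = (-29/2)² = 841/4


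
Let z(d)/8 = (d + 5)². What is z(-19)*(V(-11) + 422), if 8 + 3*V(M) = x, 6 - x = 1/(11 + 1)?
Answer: 5945464/9 ≈ 6.6061e+5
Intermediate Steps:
z(d) = 8*(5 + d)² (z(d) = 8*(d + 5)² = 8*(5 + d)²)
x = 71/12 (x = 6 - 1/(11 + 1) = 6 - 1/12 = 71/12 ≈ 5.9167)
V(M) = -25/36 (V(M) = -8/3 + (⅓)*(71/12) = -8/3 + 71/36 = -25/36)
z(-19)*(V(-11) + 422) = (8*(5 - 19)²)*(-25/36 + 422) = (8*(-14)²)*(15167/36) = (8*196)*(15167/36) = 1568*(15167/36) = 5945464/9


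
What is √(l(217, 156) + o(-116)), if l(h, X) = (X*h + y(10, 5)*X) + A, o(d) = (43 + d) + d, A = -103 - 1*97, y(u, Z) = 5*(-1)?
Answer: 7*√667 ≈ 180.78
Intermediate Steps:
y(u, Z) = -5
A = -200 (A = -103 - 97 = -200)
o(d) = 43 + 2*d
l(h, X) = -200 - 5*X + X*h (l(h, X) = (X*h - 5*X) - 200 = (-5*X + X*h) - 200 = -200 - 5*X + X*h)
√(l(217, 156) + o(-116)) = √((-200 - 5*156 + 156*217) + (43 + 2*(-116))) = √((-200 - 780 + 33852) + (43 - 232)) = √(32872 - 189) = √32683 = 7*√667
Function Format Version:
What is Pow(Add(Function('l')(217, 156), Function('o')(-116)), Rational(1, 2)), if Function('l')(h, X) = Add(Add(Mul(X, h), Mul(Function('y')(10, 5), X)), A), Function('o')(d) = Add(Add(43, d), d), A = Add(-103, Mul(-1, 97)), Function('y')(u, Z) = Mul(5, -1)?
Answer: Mul(7, Pow(667, Rational(1, 2))) ≈ 180.78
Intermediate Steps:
Function('y')(u, Z) = -5
A = -200 (A = Add(-103, -97) = -200)
Function('o')(d) = Add(43, Mul(2, d))
Function('l')(h, X) = Add(-200, Mul(-5, X), Mul(X, h)) (Function('l')(h, X) = Add(Add(Mul(X, h), Mul(-5, X)), -200) = Add(Add(Mul(-5, X), Mul(X, h)), -200) = Add(-200, Mul(-5, X), Mul(X, h)))
Pow(Add(Function('l')(217, 156), Function('o')(-116)), Rational(1, 2)) = Pow(Add(Add(-200, Mul(-5, 156), Mul(156, 217)), Add(43, Mul(2, -116))), Rational(1, 2)) = Pow(Add(Add(-200, -780, 33852), Add(43, -232)), Rational(1, 2)) = Pow(Add(32872, -189), Rational(1, 2)) = Pow(32683, Rational(1, 2)) = Mul(7, Pow(667, Rational(1, 2)))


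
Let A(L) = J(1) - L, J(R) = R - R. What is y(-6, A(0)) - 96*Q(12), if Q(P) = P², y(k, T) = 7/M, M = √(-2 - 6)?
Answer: -13824 - 7*I*√2/4 ≈ -13824.0 - 2.4749*I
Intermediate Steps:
J(R) = 0
M = 2*I*√2 (M = √(-8) = 2*I*√2 ≈ 2.8284*I)
A(L) = -L (A(L) = 0 - L = -L)
y(k, T) = -7*I*√2/4 (y(k, T) = 7/((2*I*√2)) = 7*(-I*√2/4) = -7*I*√2/4)
y(-6, A(0)) - 96*Q(12) = -7*I*√2/4 - 96*12² = -7*I*√2/4 - 96*144 = -7*I*√2/4 - 13824 = -13824 - 7*I*√2/4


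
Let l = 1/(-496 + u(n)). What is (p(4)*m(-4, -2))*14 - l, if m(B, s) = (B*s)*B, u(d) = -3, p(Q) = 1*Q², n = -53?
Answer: -3576831/499 ≈ -7168.0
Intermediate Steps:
p(Q) = Q²
m(B, s) = s*B²
l = -1/499 (l = 1/(-496 - 3) = 1/(-499) = -1/499 ≈ -0.0020040)
(p(4)*m(-4, -2))*14 - l = (4²*(-2*(-4)²))*14 - 1*(-1/499) = (16*(-2*16))*14 + 1/499 = (16*(-32))*14 + 1/499 = -512*14 + 1/499 = -7168 + 1/499 = -3576831/499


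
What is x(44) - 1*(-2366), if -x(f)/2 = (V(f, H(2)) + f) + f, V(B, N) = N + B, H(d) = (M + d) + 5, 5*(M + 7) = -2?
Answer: 10514/5 ≈ 2102.8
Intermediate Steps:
M = -37/5 (M = -7 + (1/5)*(-2) = -7 - 2/5 = -37/5 ≈ -7.4000)
H(d) = -12/5 + d (H(d) = (-37/5 + d) + 5 = -12/5 + d)
V(B, N) = B + N
x(f) = 4/5 - 6*f (x(f) = -2*(((f + (-12/5 + 2)) + f) + f) = -2*(((f - 2/5) + f) + f) = -2*(((-2/5 + f) + f) + f) = -2*((-2/5 + 2*f) + f) = -2*(-2/5 + 3*f) = 4/5 - 6*f)
x(44) - 1*(-2366) = (4/5 - 6*44) - 1*(-2366) = (4/5 - 264) + 2366 = -1316/5 + 2366 = 10514/5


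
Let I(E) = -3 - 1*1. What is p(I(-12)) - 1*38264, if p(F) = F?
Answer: -38268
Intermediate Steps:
I(E) = -4 (I(E) = -3 - 1 = -4)
p(I(-12)) - 1*38264 = -4 - 1*38264 = -4 - 38264 = -38268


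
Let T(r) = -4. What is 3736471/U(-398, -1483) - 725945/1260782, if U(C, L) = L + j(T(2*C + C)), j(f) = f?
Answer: -4711954860537/1874782834 ≈ -2513.3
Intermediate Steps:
U(C, L) = -4 + L (U(C, L) = L - 4 = -4 + L)
3736471/U(-398, -1483) - 725945/1260782 = 3736471/(-4 - 1483) - 725945/1260782 = 3736471/(-1487) - 725945*1/1260782 = 3736471*(-1/1487) - 725945/1260782 = -3736471/1487 - 725945/1260782 = -4711954860537/1874782834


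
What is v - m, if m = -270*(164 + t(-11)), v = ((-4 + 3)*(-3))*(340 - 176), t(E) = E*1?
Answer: 41802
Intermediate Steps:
t(E) = E
v = 492 (v = -1*(-3)*164 = 3*164 = 492)
m = -41310 (m = -270*(164 - 11) = -270*153 = -41310)
v - m = 492 - 1*(-41310) = 492 + 41310 = 41802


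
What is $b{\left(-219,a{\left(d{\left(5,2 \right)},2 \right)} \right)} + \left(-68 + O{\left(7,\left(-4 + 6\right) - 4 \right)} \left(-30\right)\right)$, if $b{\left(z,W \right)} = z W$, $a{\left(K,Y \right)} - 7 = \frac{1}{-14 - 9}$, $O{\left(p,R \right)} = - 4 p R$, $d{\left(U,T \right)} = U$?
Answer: $- \frac{75244}{23} \approx -3271.5$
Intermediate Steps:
$O{\left(p,R \right)} = - 4 R p$
$a{\left(K,Y \right)} = \frac{160}{23}$ ($a{\left(K,Y \right)} = 7 + \frac{1}{-14 - 9} = 7 + \frac{1}{-23} = 7 - \frac{1}{23} = \frac{160}{23}$)
$b{\left(z,W \right)} = W z$
$b{\left(-219,a{\left(d{\left(5,2 \right)},2 \right)} \right)} + \left(-68 + O{\left(7,\left(-4 + 6\right) - 4 \right)} \left(-30\right)\right) = \frac{160}{23} \left(-219\right) + \left(-68 + \left(-4\right) \left(\left(-4 + 6\right) - 4\right) 7 \left(-30\right)\right) = - \frac{35040}{23} + \left(-68 + \left(-4\right) \left(2 - 4\right) 7 \left(-30\right)\right) = - \frac{35040}{23} + \left(-68 + \left(-4\right) \left(-2\right) 7 \left(-30\right)\right) = - \frac{35040}{23} + \left(-68 + 56 \left(-30\right)\right) = - \frac{35040}{23} - 1748 = - \frac{75244}{23}$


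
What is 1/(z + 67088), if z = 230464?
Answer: 1/297552 ≈ 3.3608e-6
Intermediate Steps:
1/(z + 67088) = 1/(230464 + 67088) = 1/297552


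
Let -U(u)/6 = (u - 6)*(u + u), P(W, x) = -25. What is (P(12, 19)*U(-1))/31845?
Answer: 140/2123 ≈ 0.065944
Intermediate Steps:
U(u) = -12*u*(-6 + u) (U(u) = -6*(u - 6)*(u + u) = -6*(-6 + u)*2*u = -12*u*(-6 + u))
(P(12, 19)*U(-1))/31845 = -300*(-1)*(6 - 1*(-1))/31845 = -300*(-1)*(6 + 1)*(1/31845) = -300*(-1)*7*(1/31845) = -25*(-84)*(1/31845) = 2100*(1/31845) = 140/2123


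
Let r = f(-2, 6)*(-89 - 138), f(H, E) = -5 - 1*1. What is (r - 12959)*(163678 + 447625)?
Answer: -7089280891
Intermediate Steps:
f(H, E) = -6 (f(H, E) = -5 - 1 = -6)
r = 1362 (r = -6*(-89 - 138) = -6*(-227) = 1362)
(r - 12959)*(163678 + 447625) = (1362 - 12959)*(163678 + 447625) = -11597*611303 = -7089280891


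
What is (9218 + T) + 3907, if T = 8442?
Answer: 21567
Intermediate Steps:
(9218 + T) + 3907 = (9218 + 8442) + 3907 = 17660 + 3907 = 21567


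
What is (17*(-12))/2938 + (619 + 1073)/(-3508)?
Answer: -710841/1288313 ≈ -0.55176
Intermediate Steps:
(17*(-12))/2938 + (619 + 1073)/(-3508) = -204*1/2938 + 1692*(-1/3508) = -102/1469 - 423/877 = -710841/1288313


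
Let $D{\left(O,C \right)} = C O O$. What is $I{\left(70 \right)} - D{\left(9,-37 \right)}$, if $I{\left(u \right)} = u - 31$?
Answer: $3036$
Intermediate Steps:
$D{\left(O,C \right)} = C O^{2}$
$I{\left(u \right)} = -31 + u$ ($I{\left(u \right)} = u - 31 = -31 + u$)
$I{\left(70 \right)} - D{\left(9,-37 \right)} = \left(-31 + 70\right) - - 37 \cdot 9^{2} = 39 - \left(-37\right) 81 = 39 - -2997 = 39 + 2997 = 3036$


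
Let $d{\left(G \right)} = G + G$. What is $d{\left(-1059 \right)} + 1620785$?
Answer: $1618667$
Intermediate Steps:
$d{\left(G \right)} = 2 G$
$d{\left(-1059 \right)} + 1620785 = 2 \left(-1059\right) + 1620785 = -2118 + 1620785 = 1618667$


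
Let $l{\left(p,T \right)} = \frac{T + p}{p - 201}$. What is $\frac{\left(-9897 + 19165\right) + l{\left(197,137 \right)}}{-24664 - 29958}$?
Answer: $- \frac{18369}{109244} \approx -0.16815$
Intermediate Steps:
$l{\left(p,T \right)} = \frac{T + p}{-201 + p}$
$\frac{\left(-9897 + 19165\right) + l{\left(197,137 \right)}}{-24664 - 29958} = \frac{\left(-9897 + 19165\right) + \frac{137 + 197}{-201 + 197}}{-24664 - 29958} = \frac{9268 + \frac{1}{-4} \cdot 334}{-54622} = \left(9268 - \frac{167}{2}\right) \left(- \frac{1}{54622}\right) = \frac{18369}{2} \left(- \frac{1}{54622}\right) = - \frac{18369}{109244}$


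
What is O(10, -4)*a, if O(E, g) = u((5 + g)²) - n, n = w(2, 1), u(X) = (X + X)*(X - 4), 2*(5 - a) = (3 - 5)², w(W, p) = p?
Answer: -21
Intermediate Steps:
a = 3 (a = 5 - (3 - 5)²/2 = 5 - ½*(-2)² = 5 - ½*4 = 5 - 2 = 3)
u(X) = 2*X*(-4 + X) (u(X) = (2*X)*(-4 + X) = 2*X*(-4 + X))
n = 1
O(E, g) = -1 + 2*(5 + g)²*(-4 + (5 + g)²) (O(E, g) = 2*(5 + g)²*(-4 + (5 + g)²) - 1*1 = 2*(5 + g)²*(-4 + (5 + g)²) - 1 = -1 + 2*(5 + g)²*(-4 + (5 + g)²))
O(10, -4)*a = (-1 + 2*(5 - 4)²*(-4 + (5 - 4)²))*3 = (-1 + 2*1²*(-4 + 1²))*3 = (-1 + 2*1*(-4 + 1))*3 = (-1 + 2*1*(-3))*3 = (-1 - 6)*3 = -7*3 = -21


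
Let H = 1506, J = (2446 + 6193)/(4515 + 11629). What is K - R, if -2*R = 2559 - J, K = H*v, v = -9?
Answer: -396327695/32288 ≈ -12275.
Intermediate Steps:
J = 8639/16144 ≈ 0.53512
K = -13554 (K = 1506*(-9) = -13554)
R = -41303857/32288 (R = -(2559 - 1*8639/16144)/2 = -(2559 - 8639/16144)/2 = -½*41303857/16144 = -41303857/32288 ≈ -1279.2)
K - R = -13554 - 1*(-41303857/32288) = -13554 + 41303857/32288 = -396327695/32288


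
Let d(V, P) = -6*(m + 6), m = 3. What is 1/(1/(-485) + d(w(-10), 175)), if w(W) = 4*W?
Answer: -485/26191 ≈ -0.018518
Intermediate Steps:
d(V, P) = -54 (d(V, P) = -6*(3 + 6) = -6*9 = -54)
1/(1/(-485) + d(w(-10), 175)) = 1/(1/(-485) - 54) = 1/(-1/485 - 54) = 1/(-26191/485) = -485/26191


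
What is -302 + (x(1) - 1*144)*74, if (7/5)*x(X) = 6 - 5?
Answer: -76336/7 ≈ -10905.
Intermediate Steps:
x(X) = 5/7 (x(X) = 5*(6 - 5)/7 = (5/7)*1 = 5/7)
-302 + (x(1) - 1*144)*74 = -302 + (5/7 - 1*144)*74 = -302 + (5/7 - 144)*74 = -302 - 1003/7*74 = -302 - 74222/7 = -76336/7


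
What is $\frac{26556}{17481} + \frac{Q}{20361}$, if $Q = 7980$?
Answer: $\frac{75578344}{39547849} \approx 1.9111$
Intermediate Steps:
$\frac{26556}{17481} + \frac{Q}{20361} = \frac{26556}{17481} + \frac{7980}{20361} = 26556 \cdot \frac{1}{17481} + 7980 \cdot \frac{1}{20361} = \frac{8852}{5827} + \frac{2660}{6787} = \frac{75578344}{39547849}$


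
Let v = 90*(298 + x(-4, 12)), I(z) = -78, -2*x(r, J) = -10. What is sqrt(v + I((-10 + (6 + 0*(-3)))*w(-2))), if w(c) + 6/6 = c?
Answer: 2*sqrt(6798) ≈ 164.90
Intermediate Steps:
w(c) = -1 + c
x(r, J) = 5 (x(r, J) = -1/2*(-10) = 5)
v = 27270 (v = 90*(298 + 5) = 90*303 = 27270)
sqrt(v + I((-10 + (6 + 0*(-3)))*w(-2))) = sqrt(27270 - 78) = sqrt(27192) = 2*sqrt(6798)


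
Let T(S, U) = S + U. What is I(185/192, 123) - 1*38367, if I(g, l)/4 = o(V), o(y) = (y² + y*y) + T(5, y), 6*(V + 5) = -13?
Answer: -341683/9 ≈ -37965.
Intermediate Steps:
V = -43/6 (V = -5 + (⅙)*(-13) = -5 - 13/6 = -43/6 ≈ -7.1667)
o(y) = 5 + y + 2*y² (o(y) = (y² + y*y) + (5 + y) = (y² + y²) + (5 + y) = 2*y² + (5 + y) = 5 + y + 2*y²)
I(g, l) = 3620/9 (I(g, l) = 4*(5 - 43/6 + 2*(-43/6)²) = 4*(5 - 43/6 + 2*(1849/36)) = 4*(5 - 43/6 + 1849/18) = 4*(905/9) = 3620/9)
I(185/192, 123) - 1*38367 = 3620/9 - 1*38367 = 3620/9 - 38367 = -341683/9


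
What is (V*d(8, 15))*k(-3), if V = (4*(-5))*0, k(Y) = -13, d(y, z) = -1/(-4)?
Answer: 0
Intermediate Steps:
d(y, z) = ¼ (d(y, z) = -1*(-¼) = ¼)
V = 0 (V = -20*0 = 0)
(V*d(8, 15))*k(-3) = (0*(¼))*(-13) = 0*(-13) = 0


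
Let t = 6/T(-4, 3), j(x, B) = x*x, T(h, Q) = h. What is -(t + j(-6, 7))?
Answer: -69/2 ≈ -34.500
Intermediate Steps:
j(x, B) = x²
t = -3/2 (t = 6/(-4) = 6*(-¼) = -3/2 ≈ -1.5000)
-(t + j(-6, 7)) = -(-3/2 + (-6)²) = -(-3/2 + 36) = -1*69/2 = -69/2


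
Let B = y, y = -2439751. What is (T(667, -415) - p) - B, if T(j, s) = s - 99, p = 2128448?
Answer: 310789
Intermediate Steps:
T(j, s) = -99 + s
B = -2439751
(T(667, -415) - p) - B = ((-99 - 415) - 1*2128448) - 1*(-2439751) = (-514 - 2128448) + 2439751 = -2128962 + 2439751 = 310789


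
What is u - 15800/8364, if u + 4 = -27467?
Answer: -57445811/2091 ≈ -27473.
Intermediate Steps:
u = -27471 (u = -4 - 27467 = -27471)
u - 15800/8364 = -27471 - 15800/8364 = -27471 - 1*3950/2091 = -27471 - 3950/2091 = -57445811/2091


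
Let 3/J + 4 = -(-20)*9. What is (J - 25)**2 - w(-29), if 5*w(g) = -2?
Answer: 96729997/154880 ≈ 624.55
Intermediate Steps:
J = 3/176 (J = 3/(-4 - (-20)*9) = 3/(-4 - 5*(-36)) = 3/(-4 + 180) = 3/176 ≈ 0.017045)
w(g) = -2/5 (w(g) = (1/5)*(-2) = -2/5)
(J - 25)**2 - w(-29) = (3/176 - 25)**2 - 1*(-2/5) = (-4397/176)**2 + 2/5 = 19333609/30976 + 2/5 = 96729997/154880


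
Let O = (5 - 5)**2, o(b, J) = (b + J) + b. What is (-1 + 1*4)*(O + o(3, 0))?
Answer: 18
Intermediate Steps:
o(b, J) = J + 2*b (o(b, J) = (J + b) + b = J + 2*b)
O = 0 (O = 0**2 = 0)
(-1 + 1*4)*(O + o(3, 0)) = (-1 + 1*4)*(0 + (0 + 2*3)) = (-1 + 4)*(0 + (0 + 6)) = 3*(0 + 6) = 3*6 = 18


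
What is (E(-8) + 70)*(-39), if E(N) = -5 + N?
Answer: -2223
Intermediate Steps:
(E(-8) + 70)*(-39) = ((-5 - 8) + 70)*(-39) = (-13 + 70)*(-39) = 57*(-39) = -2223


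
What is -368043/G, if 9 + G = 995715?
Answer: -122681/331902 ≈ -0.36963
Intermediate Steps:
G = 995706 (G = -9 + 995715 = 995706)
-368043/G = -368043/995706 = -368043*1/995706 = -122681/331902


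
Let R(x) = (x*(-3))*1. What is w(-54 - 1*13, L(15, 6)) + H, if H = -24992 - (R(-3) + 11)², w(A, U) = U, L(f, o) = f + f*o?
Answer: -25287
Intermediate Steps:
R(x) = -3*x (R(x) = -3*x*1 = -3*x)
H = -25392 (H = -24992 - (-3*(-3) + 11)² = -24992 - (9 + 11)² = -24992 - 1*20² = -24992 - 1*400 = -24992 - 400 = -25392)
w(-54 - 1*13, L(15, 6)) + H = 15*(1 + 6) - 25392 = 15*7 - 25392 = 105 - 25392 = -25287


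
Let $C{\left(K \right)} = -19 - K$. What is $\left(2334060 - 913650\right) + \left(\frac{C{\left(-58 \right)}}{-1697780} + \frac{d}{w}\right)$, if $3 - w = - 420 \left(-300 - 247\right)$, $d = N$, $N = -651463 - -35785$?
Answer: $\frac{184673952646805899}{130014294620} \approx 1.4204 \cdot 10^{6}$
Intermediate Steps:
$N = -615678$ ($N = -651463 + 35785 = -615678$)
$d = -615678$
$w = -229737$ ($w = 3 - - 420 \left(-300 - 247\right) = 3 - \left(-420\right) \left(-547\right) = 3 - 229740 = -229737$)
$\left(2334060 - 913650\right) + \left(\frac{C{\left(-58 \right)}}{-1697780} + \frac{d}{w}\right) = \left(2334060 - 913650\right) + \left(\frac{-19 - -58}{-1697780} - \frac{615678}{-229737}\right) = 1420410 + \left(\left(-19 + 58\right) \left(- \frac{1}{1697780}\right) - - \frac{205226}{76579}\right) = 1420410 + \left(39 \left(- \frac{1}{1697780}\right) + \frac{205226}{76579}\right) = 1420410 + \left(- \frac{39}{1697780} + \frac{205226}{76579}\right) = 1420410 + \frac{348425611699}{130014294620} = \frac{184673952646805899}{130014294620}$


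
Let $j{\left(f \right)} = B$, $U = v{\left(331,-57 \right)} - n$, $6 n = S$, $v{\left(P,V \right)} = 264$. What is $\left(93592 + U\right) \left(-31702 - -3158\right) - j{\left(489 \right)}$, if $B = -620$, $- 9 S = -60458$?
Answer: $- \frac{71470819612}{27} \approx -2.6471 \cdot 10^{9}$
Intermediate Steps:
$S = \frac{60458}{9}$ ($S = \left(- \frac{1}{9}\right) \left(-60458\right) = \frac{60458}{9} \approx 6717.6$)
$n = \frac{30229}{27}$ ($n = \frac{1}{6} \cdot \frac{60458}{9} = \frac{30229}{27} \approx 1119.6$)
$U = - \frac{23101}{27}$ ($U = 264 - \frac{30229}{27} = - \frac{23101}{27} \approx -855.59$)
$j{\left(f \right)} = -620$
$\left(93592 + U\right) \left(-31702 - -3158\right) - j{\left(489 \right)} = \left(93592 - \frac{23101}{27}\right) \left(-31702 - -3158\right) - -620 = \frac{2503883 \left(-31702 + \left(-106150 + 109308\right)\right)}{27} + 620 = \frac{2503883 \left(-31702 + 3158\right)}{27} + 620 = \frac{2503883}{27} \left(-28544\right) + 620 = - \frac{71470836352}{27} + 620 = - \frac{71470819612}{27}$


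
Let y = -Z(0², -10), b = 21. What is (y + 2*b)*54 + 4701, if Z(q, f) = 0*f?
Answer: 6969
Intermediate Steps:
Z(q, f) = 0
y = 0 (y = -1*0 = 0)
(y + 2*b)*54 + 4701 = (0 + 2*21)*54 + 4701 = (0 + 42)*54 + 4701 = 42*54 + 4701 = 2268 + 4701 = 6969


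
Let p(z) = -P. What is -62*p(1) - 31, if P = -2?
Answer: -155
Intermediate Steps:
p(z) = 2 (p(z) = -1*(-2) = 2)
-62*p(1) - 31 = -62*2 - 31 = -124 - 31 = -155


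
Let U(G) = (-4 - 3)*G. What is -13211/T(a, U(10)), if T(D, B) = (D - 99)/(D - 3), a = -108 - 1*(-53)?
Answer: -34829/7 ≈ -4975.6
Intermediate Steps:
U(G) = -7*G
a = -55 (a = -108 + 53 = -55)
T(D, B) = (-99 + D)/(-3 + D)
-13211/T(a, U(10)) = -13211*(-3 - 55)/(-99 - 55) = -13211/(-154/(-58)) = -13211/((-1/58*(-154))) = -13211/77/29 = -13211*29/77 = -34829/7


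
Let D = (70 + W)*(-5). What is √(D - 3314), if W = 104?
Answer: 2*I*√1046 ≈ 64.684*I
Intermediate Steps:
D = -870 (D = (70 + 104)*(-5) = 174*(-5) = -870)
√(D - 3314) = √(-870 - 3314) = √(-4184) = 2*I*√1046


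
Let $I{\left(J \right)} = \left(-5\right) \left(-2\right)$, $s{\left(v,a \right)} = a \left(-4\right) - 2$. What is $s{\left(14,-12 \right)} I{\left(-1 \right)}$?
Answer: $460$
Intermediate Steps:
$s{\left(v,a \right)} = -2 - 4 a$ ($s{\left(v,a \right)} = - 4 a - 2 = -2 - 4 a$)
$I{\left(J \right)} = 10$
$s{\left(14,-12 \right)} I{\left(-1 \right)} = \left(-2 - -48\right) 10 = \left(-2 + 48\right) 10 = 46 \cdot 10 = 460$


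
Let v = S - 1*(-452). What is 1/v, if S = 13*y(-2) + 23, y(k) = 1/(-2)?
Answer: 2/937 ≈ 0.0021345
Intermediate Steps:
y(k) = -½
S = 33/2 (S = 13*(-½) + 23 = -13/2 + 23 = 33/2 ≈ 16.500)
v = 937/2 (v = 33/2 - 1*(-452) = 33/2 + 452 = 937/2 ≈ 468.50)
1/v = 1/(937/2) = 2/937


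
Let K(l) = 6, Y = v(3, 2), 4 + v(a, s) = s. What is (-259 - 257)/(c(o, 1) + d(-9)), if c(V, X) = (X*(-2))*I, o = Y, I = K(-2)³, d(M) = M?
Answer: 172/147 ≈ 1.1701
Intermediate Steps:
v(a, s) = -4 + s
Y = -2 (Y = -4 + 2 = -2)
I = 216 (I = 6³ = 216)
o = -2
c(V, X) = -432*X (c(V, X) = (X*(-2))*216 = -2*X*216 = -432*X)
(-259 - 257)/(c(o, 1) + d(-9)) = (-259 - 257)/(-432*1 - 9) = -516/(-432 - 9) = -516/(-441) = -516*(-1/441) = 172/147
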